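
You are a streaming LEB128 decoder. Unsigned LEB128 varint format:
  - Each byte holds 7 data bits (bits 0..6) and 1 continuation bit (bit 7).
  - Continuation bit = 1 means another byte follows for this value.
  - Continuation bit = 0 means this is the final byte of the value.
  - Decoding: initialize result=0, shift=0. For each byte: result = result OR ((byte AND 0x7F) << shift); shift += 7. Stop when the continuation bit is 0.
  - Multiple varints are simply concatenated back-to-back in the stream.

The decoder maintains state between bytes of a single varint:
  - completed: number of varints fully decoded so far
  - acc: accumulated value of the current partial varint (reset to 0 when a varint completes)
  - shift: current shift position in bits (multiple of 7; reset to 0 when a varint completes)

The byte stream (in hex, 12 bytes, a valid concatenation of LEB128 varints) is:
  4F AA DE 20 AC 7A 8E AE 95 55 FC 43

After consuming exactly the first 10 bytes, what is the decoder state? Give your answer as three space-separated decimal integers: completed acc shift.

Answer: 4 0 0

Derivation:
byte[0]=0x4F cont=0 payload=0x4F: varint #1 complete (value=79); reset -> completed=1 acc=0 shift=0
byte[1]=0xAA cont=1 payload=0x2A: acc |= 42<<0 -> completed=1 acc=42 shift=7
byte[2]=0xDE cont=1 payload=0x5E: acc |= 94<<7 -> completed=1 acc=12074 shift=14
byte[3]=0x20 cont=0 payload=0x20: varint #2 complete (value=536362); reset -> completed=2 acc=0 shift=0
byte[4]=0xAC cont=1 payload=0x2C: acc |= 44<<0 -> completed=2 acc=44 shift=7
byte[5]=0x7A cont=0 payload=0x7A: varint #3 complete (value=15660); reset -> completed=3 acc=0 shift=0
byte[6]=0x8E cont=1 payload=0x0E: acc |= 14<<0 -> completed=3 acc=14 shift=7
byte[7]=0xAE cont=1 payload=0x2E: acc |= 46<<7 -> completed=3 acc=5902 shift=14
byte[8]=0x95 cont=1 payload=0x15: acc |= 21<<14 -> completed=3 acc=349966 shift=21
byte[9]=0x55 cont=0 payload=0x55: varint #4 complete (value=178607886); reset -> completed=4 acc=0 shift=0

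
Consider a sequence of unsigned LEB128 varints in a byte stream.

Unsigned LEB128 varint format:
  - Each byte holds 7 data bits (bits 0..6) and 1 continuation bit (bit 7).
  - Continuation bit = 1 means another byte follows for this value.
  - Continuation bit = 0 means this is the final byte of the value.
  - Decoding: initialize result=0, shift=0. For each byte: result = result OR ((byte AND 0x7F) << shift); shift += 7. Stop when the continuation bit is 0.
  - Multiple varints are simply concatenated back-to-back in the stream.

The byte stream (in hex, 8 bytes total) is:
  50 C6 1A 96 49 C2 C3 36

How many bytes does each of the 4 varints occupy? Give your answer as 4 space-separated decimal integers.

  byte[0]=0x50 cont=0 payload=0x50=80: acc |= 80<<0 -> acc=80 shift=7 [end]
Varint 1: bytes[0:1] = 50 -> value 80 (1 byte(s))
  byte[1]=0xC6 cont=1 payload=0x46=70: acc |= 70<<0 -> acc=70 shift=7
  byte[2]=0x1A cont=0 payload=0x1A=26: acc |= 26<<7 -> acc=3398 shift=14 [end]
Varint 2: bytes[1:3] = C6 1A -> value 3398 (2 byte(s))
  byte[3]=0x96 cont=1 payload=0x16=22: acc |= 22<<0 -> acc=22 shift=7
  byte[4]=0x49 cont=0 payload=0x49=73: acc |= 73<<7 -> acc=9366 shift=14 [end]
Varint 3: bytes[3:5] = 96 49 -> value 9366 (2 byte(s))
  byte[5]=0xC2 cont=1 payload=0x42=66: acc |= 66<<0 -> acc=66 shift=7
  byte[6]=0xC3 cont=1 payload=0x43=67: acc |= 67<<7 -> acc=8642 shift=14
  byte[7]=0x36 cont=0 payload=0x36=54: acc |= 54<<14 -> acc=893378 shift=21 [end]
Varint 4: bytes[5:8] = C2 C3 36 -> value 893378 (3 byte(s))

Answer: 1 2 2 3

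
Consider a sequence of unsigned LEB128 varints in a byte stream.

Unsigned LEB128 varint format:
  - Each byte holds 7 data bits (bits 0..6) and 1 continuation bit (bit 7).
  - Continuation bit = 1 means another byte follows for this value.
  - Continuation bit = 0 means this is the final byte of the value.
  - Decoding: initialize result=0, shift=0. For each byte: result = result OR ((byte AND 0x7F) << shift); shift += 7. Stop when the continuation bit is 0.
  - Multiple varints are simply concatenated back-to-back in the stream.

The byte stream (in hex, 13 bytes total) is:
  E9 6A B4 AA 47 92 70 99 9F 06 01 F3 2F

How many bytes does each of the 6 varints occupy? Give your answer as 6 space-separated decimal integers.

Answer: 2 3 2 3 1 2

Derivation:
  byte[0]=0xE9 cont=1 payload=0x69=105: acc |= 105<<0 -> acc=105 shift=7
  byte[1]=0x6A cont=0 payload=0x6A=106: acc |= 106<<7 -> acc=13673 shift=14 [end]
Varint 1: bytes[0:2] = E9 6A -> value 13673 (2 byte(s))
  byte[2]=0xB4 cont=1 payload=0x34=52: acc |= 52<<0 -> acc=52 shift=7
  byte[3]=0xAA cont=1 payload=0x2A=42: acc |= 42<<7 -> acc=5428 shift=14
  byte[4]=0x47 cont=0 payload=0x47=71: acc |= 71<<14 -> acc=1168692 shift=21 [end]
Varint 2: bytes[2:5] = B4 AA 47 -> value 1168692 (3 byte(s))
  byte[5]=0x92 cont=1 payload=0x12=18: acc |= 18<<0 -> acc=18 shift=7
  byte[6]=0x70 cont=0 payload=0x70=112: acc |= 112<<7 -> acc=14354 shift=14 [end]
Varint 3: bytes[5:7] = 92 70 -> value 14354 (2 byte(s))
  byte[7]=0x99 cont=1 payload=0x19=25: acc |= 25<<0 -> acc=25 shift=7
  byte[8]=0x9F cont=1 payload=0x1F=31: acc |= 31<<7 -> acc=3993 shift=14
  byte[9]=0x06 cont=0 payload=0x06=6: acc |= 6<<14 -> acc=102297 shift=21 [end]
Varint 4: bytes[7:10] = 99 9F 06 -> value 102297 (3 byte(s))
  byte[10]=0x01 cont=0 payload=0x01=1: acc |= 1<<0 -> acc=1 shift=7 [end]
Varint 5: bytes[10:11] = 01 -> value 1 (1 byte(s))
  byte[11]=0xF3 cont=1 payload=0x73=115: acc |= 115<<0 -> acc=115 shift=7
  byte[12]=0x2F cont=0 payload=0x2F=47: acc |= 47<<7 -> acc=6131 shift=14 [end]
Varint 6: bytes[11:13] = F3 2F -> value 6131 (2 byte(s))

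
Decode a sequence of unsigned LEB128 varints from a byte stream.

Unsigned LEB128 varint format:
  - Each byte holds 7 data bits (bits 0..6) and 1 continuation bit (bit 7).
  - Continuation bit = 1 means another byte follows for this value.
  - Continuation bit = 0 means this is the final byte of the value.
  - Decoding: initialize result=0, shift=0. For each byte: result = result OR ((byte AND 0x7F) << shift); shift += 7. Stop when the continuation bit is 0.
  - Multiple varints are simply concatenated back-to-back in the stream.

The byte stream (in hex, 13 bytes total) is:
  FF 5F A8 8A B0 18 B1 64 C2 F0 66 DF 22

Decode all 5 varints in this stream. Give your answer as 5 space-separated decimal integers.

Answer: 12287 51119400 12849 1685570 4447

Derivation:
  byte[0]=0xFF cont=1 payload=0x7F=127: acc |= 127<<0 -> acc=127 shift=7
  byte[1]=0x5F cont=0 payload=0x5F=95: acc |= 95<<7 -> acc=12287 shift=14 [end]
Varint 1: bytes[0:2] = FF 5F -> value 12287 (2 byte(s))
  byte[2]=0xA8 cont=1 payload=0x28=40: acc |= 40<<0 -> acc=40 shift=7
  byte[3]=0x8A cont=1 payload=0x0A=10: acc |= 10<<7 -> acc=1320 shift=14
  byte[4]=0xB0 cont=1 payload=0x30=48: acc |= 48<<14 -> acc=787752 shift=21
  byte[5]=0x18 cont=0 payload=0x18=24: acc |= 24<<21 -> acc=51119400 shift=28 [end]
Varint 2: bytes[2:6] = A8 8A B0 18 -> value 51119400 (4 byte(s))
  byte[6]=0xB1 cont=1 payload=0x31=49: acc |= 49<<0 -> acc=49 shift=7
  byte[7]=0x64 cont=0 payload=0x64=100: acc |= 100<<7 -> acc=12849 shift=14 [end]
Varint 3: bytes[6:8] = B1 64 -> value 12849 (2 byte(s))
  byte[8]=0xC2 cont=1 payload=0x42=66: acc |= 66<<0 -> acc=66 shift=7
  byte[9]=0xF0 cont=1 payload=0x70=112: acc |= 112<<7 -> acc=14402 shift=14
  byte[10]=0x66 cont=0 payload=0x66=102: acc |= 102<<14 -> acc=1685570 shift=21 [end]
Varint 4: bytes[8:11] = C2 F0 66 -> value 1685570 (3 byte(s))
  byte[11]=0xDF cont=1 payload=0x5F=95: acc |= 95<<0 -> acc=95 shift=7
  byte[12]=0x22 cont=0 payload=0x22=34: acc |= 34<<7 -> acc=4447 shift=14 [end]
Varint 5: bytes[11:13] = DF 22 -> value 4447 (2 byte(s))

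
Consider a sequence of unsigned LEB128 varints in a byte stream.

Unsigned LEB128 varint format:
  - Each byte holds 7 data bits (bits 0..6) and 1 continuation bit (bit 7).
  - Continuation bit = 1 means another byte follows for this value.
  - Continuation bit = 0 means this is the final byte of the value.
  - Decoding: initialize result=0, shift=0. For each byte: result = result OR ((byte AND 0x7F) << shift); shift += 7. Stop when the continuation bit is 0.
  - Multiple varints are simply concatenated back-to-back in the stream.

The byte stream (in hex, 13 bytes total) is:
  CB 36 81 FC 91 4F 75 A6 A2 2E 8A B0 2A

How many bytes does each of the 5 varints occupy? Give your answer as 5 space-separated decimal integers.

Answer: 2 4 1 3 3

Derivation:
  byte[0]=0xCB cont=1 payload=0x4B=75: acc |= 75<<0 -> acc=75 shift=7
  byte[1]=0x36 cont=0 payload=0x36=54: acc |= 54<<7 -> acc=6987 shift=14 [end]
Varint 1: bytes[0:2] = CB 36 -> value 6987 (2 byte(s))
  byte[2]=0x81 cont=1 payload=0x01=1: acc |= 1<<0 -> acc=1 shift=7
  byte[3]=0xFC cont=1 payload=0x7C=124: acc |= 124<<7 -> acc=15873 shift=14
  byte[4]=0x91 cont=1 payload=0x11=17: acc |= 17<<14 -> acc=294401 shift=21
  byte[5]=0x4F cont=0 payload=0x4F=79: acc |= 79<<21 -> acc=165969409 shift=28 [end]
Varint 2: bytes[2:6] = 81 FC 91 4F -> value 165969409 (4 byte(s))
  byte[6]=0x75 cont=0 payload=0x75=117: acc |= 117<<0 -> acc=117 shift=7 [end]
Varint 3: bytes[6:7] = 75 -> value 117 (1 byte(s))
  byte[7]=0xA6 cont=1 payload=0x26=38: acc |= 38<<0 -> acc=38 shift=7
  byte[8]=0xA2 cont=1 payload=0x22=34: acc |= 34<<7 -> acc=4390 shift=14
  byte[9]=0x2E cont=0 payload=0x2E=46: acc |= 46<<14 -> acc=758054 shift=21 [end]
Varint 4: bytes[7:10] = A6 A2 2E -> value 758054 (3 byte(s))
  byte[10]=0x8A cont=1 payload=0x0A=10: acc |= 10<<0 -> acc=10 shift=7
  byte[11]=0xB0 cont=1 payload=0x30=48: acc |= 48<<7 -> acc=6154 shift=14
  byte[12]=0x2A cont=0 payload=0x2A=42: acc |= 42<<14 -> acc=694282 shift=21 [end]
Varint 5: bytes[10:13] = 8A B0 2A -> value 694282 (3 byte(s))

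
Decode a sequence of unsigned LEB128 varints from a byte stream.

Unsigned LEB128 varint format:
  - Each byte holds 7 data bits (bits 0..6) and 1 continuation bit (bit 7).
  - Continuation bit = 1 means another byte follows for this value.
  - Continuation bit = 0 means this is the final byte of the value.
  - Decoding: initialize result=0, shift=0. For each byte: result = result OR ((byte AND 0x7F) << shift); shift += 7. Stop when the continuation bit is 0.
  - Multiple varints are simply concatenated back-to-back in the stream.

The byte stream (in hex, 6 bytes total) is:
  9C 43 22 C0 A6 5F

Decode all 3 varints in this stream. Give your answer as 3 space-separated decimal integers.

Answer: 8604 34 1561408

Derivation:
  byte[0]=0x9C cont=1 payload=0x1C=28: acc |= 28<<0 -> acc=28 shift=7
  byte[1]=0x43 cont=0 payload=0x43=67: acc |= 67<<7 -> acc=8604 shift=14 [end]
Varint 1: bytes[0:2] = 9C 43 -> value 8604 (2 byte(s))
  byte[2]=0x22 cont=0 payload=0x22=34: acc |= 34<<0 -> acc=34 shift=7 [end]
Varint 2: bytes[2:3] = 22 -> value 34 (1 byte(s))
  byte[3]=0xC0 cont=1 payload=0x40=64: acc |= 64<<0 -> acc=64 shift=7
  byte[4]=0xA6 cont=1 payload=0x26=38: acc |= 38<<7 -> acc=4928 shift=14
  byte[5]=0x5F cont=0 payload=0x5F=95: acc |= 95<<14 -> acc=1561408 shift=21 [end]
Varint 3: bytes[3:6] = C0 A6 5F -> value 1561408 (3 byte(s))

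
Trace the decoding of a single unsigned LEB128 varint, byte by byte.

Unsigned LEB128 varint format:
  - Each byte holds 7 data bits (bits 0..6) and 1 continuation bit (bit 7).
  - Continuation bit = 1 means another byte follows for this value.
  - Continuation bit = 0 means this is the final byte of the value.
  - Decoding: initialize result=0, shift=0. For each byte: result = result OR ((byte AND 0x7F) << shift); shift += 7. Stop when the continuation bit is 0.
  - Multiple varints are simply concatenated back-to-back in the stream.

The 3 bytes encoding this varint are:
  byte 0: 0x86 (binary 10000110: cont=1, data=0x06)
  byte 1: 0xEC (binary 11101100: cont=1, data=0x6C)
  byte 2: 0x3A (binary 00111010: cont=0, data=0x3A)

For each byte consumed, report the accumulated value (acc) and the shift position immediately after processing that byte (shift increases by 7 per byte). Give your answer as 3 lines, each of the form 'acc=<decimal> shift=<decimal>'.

byte 0=0x86: payload=0x06=6, contrib = 6<<0 = 6; acc -> 6, shift -> 7
byte 1=0xEC: payload=0x6C=108, contrib = 108<<7 = 13824; acc -> 13830, shift -> 14
byte 2=0x3A: payload=0x3A=58, contrib = 58<<14 = 950272; acc -> 964102, shift -> 21

Answer: acc=6 shift=7
acc=13830 shift=14
acc=964102 shift=21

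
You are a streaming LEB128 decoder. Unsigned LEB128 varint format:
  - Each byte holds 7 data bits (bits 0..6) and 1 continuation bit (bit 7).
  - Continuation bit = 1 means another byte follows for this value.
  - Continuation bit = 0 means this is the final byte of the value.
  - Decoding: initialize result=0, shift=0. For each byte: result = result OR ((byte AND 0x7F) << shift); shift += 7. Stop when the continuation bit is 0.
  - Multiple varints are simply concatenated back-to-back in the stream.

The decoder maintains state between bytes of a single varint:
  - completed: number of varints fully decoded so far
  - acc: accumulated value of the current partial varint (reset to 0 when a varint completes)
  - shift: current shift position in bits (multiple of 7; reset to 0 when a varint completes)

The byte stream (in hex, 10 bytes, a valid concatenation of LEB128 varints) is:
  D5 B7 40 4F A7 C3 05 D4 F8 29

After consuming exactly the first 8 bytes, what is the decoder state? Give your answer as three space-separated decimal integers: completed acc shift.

Answer: 3 84 7

Derivation:
byte[0]=0xD5 cont=1 payload=0x55: acc |= 85<<0 -> completed=0 acc=85 shift=7
byte[1]=0xB7 cont=1 payload=0x37: acc |= 55<<7 -> completed=0 acc=7125 shift=14
byte[2]=0x40 cont=0 payload=0x40: varint #1 complete (value=1055701); reset -> completed=1 acc=0 shift=0
byte[3]=0x4F cont=0 payload=0x4F: varint #2 complete (value=79); reset -> completed=2 acc=0 shift=0
byte[4]=0xA7 cont=1 payload=0x27: acc |= 39<<0 -> completed=2 acc=39 shift=7
byte[5]=0xC3 cont=1 payload=0x43: acc |= 67<<7 -> completed=2 acc=8615 shift=14
byte[6]=0x05 cont=0 payload=0x05: varint #3 complete (value=90535); reset -> completed=3 acc=0 shift=0
byte[7]=0xD4 cont=1 payload=0x54: acc |= 84<<0 -> completed=3 acc=84 shift=7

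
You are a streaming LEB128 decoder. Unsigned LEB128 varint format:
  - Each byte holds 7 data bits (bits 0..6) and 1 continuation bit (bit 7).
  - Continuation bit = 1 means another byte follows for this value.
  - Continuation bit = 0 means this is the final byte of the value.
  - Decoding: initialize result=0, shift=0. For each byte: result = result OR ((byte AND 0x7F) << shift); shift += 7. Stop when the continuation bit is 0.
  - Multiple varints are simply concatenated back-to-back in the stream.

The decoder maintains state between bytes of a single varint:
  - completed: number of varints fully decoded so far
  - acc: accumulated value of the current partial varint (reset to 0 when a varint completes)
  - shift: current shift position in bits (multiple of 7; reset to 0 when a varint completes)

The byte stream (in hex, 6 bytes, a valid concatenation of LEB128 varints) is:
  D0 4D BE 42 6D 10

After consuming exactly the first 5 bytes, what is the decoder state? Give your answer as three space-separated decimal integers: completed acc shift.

Answer: 3 0 0

Derivation:
byte[0]=0xD0 cont=1 payload=0x50: acc |= 80<<0 -> completed=0 acc=80 shift=7
byte[1]=0x4D cont=0 payload=0x4D: varint #1 complete (value=9936); reset -> completed=1 acc=0 shift=0
byte[2]=0xBE cont=1 payload=0x3E: acc |= 62<<0 -> completed=1 acc=62 shift=7
byte[3]=0x42 cont=0 payload=0x42: varint #2 complete (value=8510); reset -> completed=2 acc=0 shift=0
byte[4]=0x6D cont=0 payload=0x6D: varint #3 complete (value=109); reset -> completed=3 acc=0 shift=0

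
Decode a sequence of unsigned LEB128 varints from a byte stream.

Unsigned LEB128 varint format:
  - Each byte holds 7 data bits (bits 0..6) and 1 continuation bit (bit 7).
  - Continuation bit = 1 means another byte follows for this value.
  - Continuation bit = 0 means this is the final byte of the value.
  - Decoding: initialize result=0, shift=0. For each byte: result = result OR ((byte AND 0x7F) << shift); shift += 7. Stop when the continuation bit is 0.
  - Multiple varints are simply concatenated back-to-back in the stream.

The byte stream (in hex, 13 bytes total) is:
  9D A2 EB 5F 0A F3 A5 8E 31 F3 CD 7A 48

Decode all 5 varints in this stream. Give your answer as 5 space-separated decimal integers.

Answer: 200986909 10 102994675 2008819 72

Derivation:
  byte[0]=0x9D cont=1 payload=0x1D=29: acc |= 29<<0 -> acc=29 shift=7
  byte[1]=0xA2 cont=1 payload=0x22=34: acc |= 34<<7 -> acc=4381 shift=14
  byte[2]=0xEB cont=1 payload=0x6B=107: acc |= 107<<14 -> acc=1757469 shift=21
  byte[3]=0x5F cont=0 payload=0x5F=95: acc |= 95<<21 -> acc=200986909 shift=28 [end]
Varint 1: bytes[0:4] = 9D A2 EB 5F -> value 200986909 (4 byte(s))
  byte[4]=0x0A cont=0 payload=0x0A=10: acc |= 10<<0 -> acc=10 shift=7 [end]
Varint 2: bytes[4:5] = 0A -> value 10 (1 byte(s))
  byte[5]=0xF3 cont=1 payload=0x73=115: acc |= 115<<0 -> acc=115 shift=7
  byte[6]=0xA5 cont=1 payload=0x25=37: acc |= 37<<7 -> acc=4851 shift=14
  byte[7]=0x8E cont=1 payload=0x0E=14: acc |= 14<<14 -> acc=234227 shift=21
  byte[8]=0x31 cont=0 payload=0x31=49: acc |= 49<<21 -> acc=102994675 shift=28 [end]
Varint 3: bytes[5:9] = F3 A5 8E 31 -> value 102994675 (4 byte(s))
  byte[9]=0xF3 cont=1 payload=0x73=115: acc |= 115<<0 -> acc=115 shift=7
  byte[10]=0xCD cont=1 payload=0x4D=77: acc |= 77<<7 -> acc=9971 shift=14
  byte[11]=0x7A cont=0 payload=0x7A=122: acc |= 122<<14 -> acc=2008819 shift=21 [end]
Varint 4: bytes[9:12] = F3 CD 7A -> value 2008819 (3 byte(s))
  byte[12]=0x48 cont=0 payload=0x48=72: acc |= 72<<0 -> acc=72 shift=7 [end]
Varint 5: bytes[12:13] = 48 -> value 72 (1 byte(s))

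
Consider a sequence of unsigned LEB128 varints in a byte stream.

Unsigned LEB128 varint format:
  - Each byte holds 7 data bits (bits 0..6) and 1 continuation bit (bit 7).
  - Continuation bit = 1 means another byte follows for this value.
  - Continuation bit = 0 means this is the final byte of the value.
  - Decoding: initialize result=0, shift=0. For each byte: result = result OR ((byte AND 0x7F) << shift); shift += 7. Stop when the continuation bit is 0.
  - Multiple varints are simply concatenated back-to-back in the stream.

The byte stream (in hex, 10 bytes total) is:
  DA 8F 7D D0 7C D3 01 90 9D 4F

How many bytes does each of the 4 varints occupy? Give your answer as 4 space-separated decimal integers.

Answer: 3 2 2 3

Derivation:
  byte[0]=0xDA cont=1 payload=0x5A=90: acc |= 90<<0 -> acc=90 shift=7
  byte[1]=0x8F cont=1 payload=0x0F=15: acc |= 15<<7 -> acc=2010 shift=14
  byte[2]=0x7D cont=0 payload=0x7D=125: acc |= 125<<14 -> acc=2050010 shift=21 [end]
Varint 1: bytes[0:3] = DA 8F 7D -> value 2050010 (3 byte(s))
  byte[3]=0xD0 cont=1 payload=0x50=80: acc |= 80<<0 -> acc=80 shift=7
  byte[4]=0x7C cont=0 payload=0x7C=124: acc |= 124<<7 -> acc=15952 shift=14 [end]
Varint 2: bytes[3:5] = D0 7C -> value 15952 (2 byte(s))
  byte[5]=0xD3 cont=1 payload=0x53=83: acc |= 83<<0 -> acc=83 shift=7
  byte[6]=0x01 cont=0 payload=0x01=1: acc |= 1<<7 -> acc=211 shift=14 [end]
Varint 3: bytes[5:7] = D3 01 -> value 211 (2 byte(s))
  byte[7]=0x90 cont=1 payload=0x10=16: acc |= 16<<0 -> acc=16 shift=7
  byte[8]=0x9D cont=1 payload=0x1D=29: acc |= 29<<7 -> acc=3728 shift=14
  byte[9]=0x4F cont=0 payload=0x4F=79: acc |= 79<<14 -> acc=1298064 shift=21 [end]
Varint 4: bytes[7:10] = 90 9D 4F -> value 1298064 (3 byte(s))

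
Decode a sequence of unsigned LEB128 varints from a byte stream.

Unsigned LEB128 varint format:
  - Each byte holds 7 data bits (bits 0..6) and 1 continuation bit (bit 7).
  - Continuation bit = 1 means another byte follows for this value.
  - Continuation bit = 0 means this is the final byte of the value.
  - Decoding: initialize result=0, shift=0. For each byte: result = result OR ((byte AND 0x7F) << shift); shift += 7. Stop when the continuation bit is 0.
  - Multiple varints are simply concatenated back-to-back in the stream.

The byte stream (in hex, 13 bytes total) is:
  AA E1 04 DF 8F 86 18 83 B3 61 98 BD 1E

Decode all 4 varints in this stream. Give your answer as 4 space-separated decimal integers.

Answer: 77994 50431967 1595779 499352

Derivation:
  byte[0]=0xAA cont=1 payload=0x2A=42: acc |= 42<<0 -> acc=42 shift=7
  byte[1]=0xE1 cont=1 payload=0x61=97: acc |= 97<<7 -> acc=12458 shift=14
  byte[2]=0x04 cont=0 payload=0x04=4: acc |= 4<<14 -> acc=77994 shift=21 [end]
Varint 1: bytes[0:3] = AA E1 04 -> value 77994 (3 byte(s))
  byte[3]=0xDF cont=1 payload=0x5F=95: acc |= 95<<0 -> acc=95 shift=7
  byte[4]=0x8F cont=1 payload=0x0F=15: acc |= 15<<7 -> acc=2015 shift=14
  byte[5]=0x86 cont=1 payload=0x06=6: acc |= 6<<14 -> acc=100319 shift=21
  byte[6]=0x18 cont=0 payload=0x18=24: acc |= 24<<21 -> acc=50431967 shift=28 [end]
Varint 2: bytes[3:7] = DF 8F 86 18 -> value 50431967 (4 byte(s))
  byte[7]=0x83 cont=1 payload=0x03=3: acc |= 3<<0 -> acc=3 shift=7
  byte[8]=0xB3 cont=1 payload=0x33=51: acc |= 51<<7 -> acc=6531 shift=14
  byte[9]=0x61 cont=0 payload=0x61=97: acc |= 97<<14 -> acc=1595779 shift=21 [end]
Varint 3: bytes[7:10] = 83 B3 61 -> value 1595779 (3 byte(s))
  byte[10]=0x98 cont=1 payload=0x18=24: acc |= 24<<0 -> acc=24 shift=7
  byte[11]=0xBD cont=1 payload=0x3D=61: acc |= 61<<7 -> acc=7832 shift=14
  byte[12]=0x1E cont=0 payload=0x1E=30: acc |= 30<<14 -> acc=499352 shift=21 [end]
Varint 4: bytes[10:13] = 98 BD 1E -> value 499352 (3 byte(s))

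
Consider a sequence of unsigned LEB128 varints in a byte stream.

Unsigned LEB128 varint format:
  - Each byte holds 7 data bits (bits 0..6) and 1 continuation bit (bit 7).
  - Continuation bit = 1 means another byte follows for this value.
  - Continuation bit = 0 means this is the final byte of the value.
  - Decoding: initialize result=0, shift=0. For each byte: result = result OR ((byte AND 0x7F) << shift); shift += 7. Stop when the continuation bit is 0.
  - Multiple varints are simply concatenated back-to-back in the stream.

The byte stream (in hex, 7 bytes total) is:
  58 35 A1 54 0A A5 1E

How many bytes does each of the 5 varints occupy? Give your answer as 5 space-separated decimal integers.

  byte[0]=0x58 cont=0 payload=0x58=88: acc |= 88<<0 -> acc=88 shift=7 [end]
Varint 1: bytes[0:1] = 58 -> value 88 (1 byte(s))
  byte[1]=0x35 cont=0 payload=0x35=53: acc |= 53<<0 -> acc=53 shift=7 [end]
Varint 2: bytes[1:2] = 35 -> value 53 (1 byte(s))
  byte[2]=0xA1 cont=1 payload=0x21=33: acc |= 33<<0 -> acc=33 shift=7
  byte[3]=0x54 cont=0 payload=0x54=84: acc |= 84<<7 -> acc=10785 shift=14 [end]
Varint 3: bytes[2:4] = A1 54 -> value 10785 (2 byte(s))
  byte[4]=0x0A cont=0 payload=0x0A=10: acc |= 10<<0 -> acc=10 shift=7 [end]
Varint 4: bytes[4:5] = 0A -> value 10 (1 byte(s))
  byte[5]=0xA5 cont=1 payload=0x25=37: acc |= 37<<0 -> acc=37 shift=7
  byte[6]=0x1E cont=0 payload=0x1E=30: acc |= 30<<7 -> acc=3877 shift=14 [end]
Varint 5: bytes[5:7] = A5 1E -> value 3877 (2 byte(s))

Answer: 1 1 2 1 2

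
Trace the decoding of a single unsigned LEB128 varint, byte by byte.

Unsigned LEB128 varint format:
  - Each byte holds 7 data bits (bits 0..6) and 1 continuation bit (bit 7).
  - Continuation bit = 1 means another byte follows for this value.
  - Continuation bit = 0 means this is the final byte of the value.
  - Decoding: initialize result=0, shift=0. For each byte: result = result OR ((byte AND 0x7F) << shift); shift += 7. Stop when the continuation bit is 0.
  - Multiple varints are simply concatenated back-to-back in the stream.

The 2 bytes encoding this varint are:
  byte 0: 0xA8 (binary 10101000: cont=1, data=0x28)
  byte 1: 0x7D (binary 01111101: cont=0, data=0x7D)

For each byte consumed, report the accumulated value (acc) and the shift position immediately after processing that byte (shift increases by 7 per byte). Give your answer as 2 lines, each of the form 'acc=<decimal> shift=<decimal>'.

byte 0=0xA8: payload=0x28=40, contrib = 40<<0 = 40; acc -> 40, shift -> 7
byte 1=0x7D: payload=0x7D=125, contrib = 125<<7 = 16000; acc -> 16040, shift -> 14

Answer: acc=40 shift=7
acc=16040 shift=14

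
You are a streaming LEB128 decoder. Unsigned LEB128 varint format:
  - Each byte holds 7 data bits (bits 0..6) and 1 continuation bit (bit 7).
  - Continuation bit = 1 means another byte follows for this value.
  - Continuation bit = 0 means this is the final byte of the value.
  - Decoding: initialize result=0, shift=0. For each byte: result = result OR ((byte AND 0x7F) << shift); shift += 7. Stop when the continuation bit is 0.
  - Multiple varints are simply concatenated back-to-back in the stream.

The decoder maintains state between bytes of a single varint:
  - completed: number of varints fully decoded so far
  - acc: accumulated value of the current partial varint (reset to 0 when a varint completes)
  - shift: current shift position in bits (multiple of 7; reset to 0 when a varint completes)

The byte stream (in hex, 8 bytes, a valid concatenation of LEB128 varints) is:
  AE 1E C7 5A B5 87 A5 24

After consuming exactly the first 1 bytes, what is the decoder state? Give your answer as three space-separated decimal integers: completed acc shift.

byte[0]=0xAE cont=1 payload=0x2E: acc |= 46<<0 -> completed=0 acc=46 shift=7

Answer: 0 46 7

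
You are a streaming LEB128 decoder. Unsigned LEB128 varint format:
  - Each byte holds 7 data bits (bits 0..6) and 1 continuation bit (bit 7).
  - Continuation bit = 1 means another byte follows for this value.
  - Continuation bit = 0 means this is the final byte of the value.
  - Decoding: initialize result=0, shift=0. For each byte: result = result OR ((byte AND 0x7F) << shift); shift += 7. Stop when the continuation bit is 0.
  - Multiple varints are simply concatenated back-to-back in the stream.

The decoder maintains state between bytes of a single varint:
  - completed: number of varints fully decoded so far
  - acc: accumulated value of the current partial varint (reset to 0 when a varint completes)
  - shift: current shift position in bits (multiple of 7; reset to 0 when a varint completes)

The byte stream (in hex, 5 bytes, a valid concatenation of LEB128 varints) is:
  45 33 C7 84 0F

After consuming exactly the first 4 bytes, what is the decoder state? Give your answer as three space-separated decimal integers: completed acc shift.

byte[0]=0x45 cont=0 payload=0x45: varint #1 complete (value=69); reset -> completed=1 acc=0 shift=0
byte[1]=0x33 cont=0 payload=0x33: varint #2 complete (value=51); reset -> completed=2 acc=0 shift=0
byte[2]=0xC7 cont=1 payload=0x47: acc |= 71<<0 -> completed=2 acc=71 shift=7
byte[3]=0x84 cont=1 payload=0x04: acc |= 4<<7 -> completed=2 acc=583 shift=14

Answer: 2 583 14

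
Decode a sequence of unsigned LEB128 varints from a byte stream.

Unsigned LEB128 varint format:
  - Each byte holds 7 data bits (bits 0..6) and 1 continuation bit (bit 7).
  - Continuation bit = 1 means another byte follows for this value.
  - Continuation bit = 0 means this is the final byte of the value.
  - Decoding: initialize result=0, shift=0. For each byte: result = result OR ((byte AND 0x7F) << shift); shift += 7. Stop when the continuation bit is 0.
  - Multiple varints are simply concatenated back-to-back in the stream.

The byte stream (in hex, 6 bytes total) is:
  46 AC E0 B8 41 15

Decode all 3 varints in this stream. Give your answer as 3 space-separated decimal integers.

  byte[0]=0x46 cont=0 payload=0x46=70: acc |= 70<<0 -> acc=70 shift=7 [end]
Varint 1: bytes[0:1] = 46 -> value 70 (1 byte(s))
  byte[1]=0xAC cont=1 payload=0x2C=44: acc |= 44<<0 -> acc=44 shift=7
  byte[2]=0xE0 cont=1 payload=0x60=96: acc |= 96<<7 -> acc=12332 shift=14
  byte[3]=0xB8 cont=1 payload=0x38=56: acc |= 56<<14 -> acc=929836 shift=21
  byte[4]=0x41 cont=0 payload=0x41=65: acc |= 65<<21 -> acc=137244716 shift=28 [end]
Varint 2: bytes[1:5] = AC E0 B8 41 -> value 137244716 (4 byte(s))
  byte[5]=0x15 cont=0 payload=0x15=21: acc |= 21<<0 -> acc=21 shift=7 [end]
Varint 3: bytes[5:6] = 15 -> value 21 (1 byte(s))

Answer: 70 137244716 21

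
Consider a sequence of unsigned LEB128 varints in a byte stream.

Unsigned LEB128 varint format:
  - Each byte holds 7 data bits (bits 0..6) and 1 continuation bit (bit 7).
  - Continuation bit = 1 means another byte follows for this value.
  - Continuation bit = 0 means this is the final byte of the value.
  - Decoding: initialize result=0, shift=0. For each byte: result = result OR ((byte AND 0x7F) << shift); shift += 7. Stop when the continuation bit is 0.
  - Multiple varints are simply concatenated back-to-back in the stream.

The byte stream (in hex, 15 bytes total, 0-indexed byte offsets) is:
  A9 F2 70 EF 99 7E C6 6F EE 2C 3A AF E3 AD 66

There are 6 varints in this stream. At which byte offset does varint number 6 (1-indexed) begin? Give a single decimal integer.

Answer: 11

Derivation:
  byte[0]=0xA9 cont=1 payload=0x29=41: acc |= 41<<0 -> acc=41 shift=7
  byte[1]=0xF2 cont=1 payload=0x72=114: acc |= 114<<7 -> acc=14633 shift=14
  byte[2]=0x70 cont=0 payload=0x70=112: acc |= 112<<14 -> acc=1849641 shift=21 [end]
Varint 1: bytes[0:3] = A9 F2 70 -> value 1849641 (3 byte(s))
  byte[3]=0xEF cont=1 payload=0x6F=111: acc |= 111<<0 -> acc=111 shift=7
  byte[4]=0x99 cont=1 payload=0x19=25: acc |= 25<<7 -> acc=3311 shift=14
  byte[5]=0x7E cont=0 payload=0x7E=126: acc |= 126<<14 -> acc=2067695 shift=21 [end]
Varint 2: bytes[3:6] = EF 99 7E -> value 2067695 (3 byte(s))
  byte[6]=0xC6 cont=1 payload=0x46=70: acc |= 70<<0 -> acc=70 shift=7
  byte[7]=0x6F cont=0 payload=0x6F=111: acc |= 111<<7 -> acc=14278 shift=14 [end]
Varint 3: bytes[6:8] = C6 6F -> value 14278 (2 byte(s))
  byte[8]=0xEE cont=1 payload=0x6E=110: acc |= 110<<0 -> acc=110 shift=7
  byte[9]=0x2C cont=0 payload=0x2C=44: acc |= 44<<7 -> acc=5742 shift=14 [end]
Varint 4: bytes[8:10] = EE 2C -> value 5742 (2 byte(s))
  byte[10]=0x3A cont=0 payload=0x3A=58: acc |= 58<<0 -> acc=58 shift=7 [end]
Varint 5: bytes[10:11] = 3A -> value 58 (1 byte(s))
  byte[11]=0xAF cont=1 payload=0x2F=47: acc |= 47<<0 -> acc=47 shift=7
  byte[12]=0xE3 cont=1 payload=0x63=99: acc |= 99<<7 -> acc=12719 shift=14
  byte[13]=0xAD cont=1 payload=0x2D=45: acc |= 45<<14 -> acc=749999 shift=21
  byte[14]=0x66 cont=0 payload=0x66=102: acc |= 102<<21 -> acc=214659503 shift=28 [end]
Varint 6: bytes[11:15] = AF E3 AD 66 -> value 214659503 (4 byte(s))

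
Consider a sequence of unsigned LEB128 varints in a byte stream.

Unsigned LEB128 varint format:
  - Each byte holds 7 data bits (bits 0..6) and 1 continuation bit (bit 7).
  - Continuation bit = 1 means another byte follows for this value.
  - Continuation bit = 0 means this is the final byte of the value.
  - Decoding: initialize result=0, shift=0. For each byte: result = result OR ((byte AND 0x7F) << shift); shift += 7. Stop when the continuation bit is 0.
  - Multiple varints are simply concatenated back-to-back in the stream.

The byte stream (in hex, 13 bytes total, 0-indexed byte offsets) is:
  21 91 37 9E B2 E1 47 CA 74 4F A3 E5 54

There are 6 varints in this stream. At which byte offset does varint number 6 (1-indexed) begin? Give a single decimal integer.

Answer: 10

Derivation:
  byte[0]=0x21 cont=0 payload=0x21=33: acc |= 33<<0 -> acc=33 shift=7 [end]
Varint 1: bytes[0:1] = 21 -> value 33 (1 byte(s))
  byte[1]=0x91 cont=1 payload=0x11=17: acc |= 17<<0 -> acc=17 shift=7
  byte[2]=0x37 cont=0 payload=0x37=55: acc |= 55<<7 -> acc=7057 shift=14 [end]
Varint 2: bytes[1:3] = 91 37 -> value 7057 (2 byte(s))
  byte[3]=0x9E cont=1 payload=0x1E=30: acc |= 30<<0 -> acc=30 shift=7
  byte[4]=0xB2 cont=1 payload=0x32=50: acc |= 50<<7 -> acc=6430 shift=14
  byte[5]=0xE1 cont=1 payload=0x61=97: acc |= 97<<14 -> acc=1595678 shift=21
  byte[6]=0x47 cont=0 payload=0x47=71: acc |= 71<<21 -> acc=150493470 shift=28 [end]
Varint 3: bytes[3:7] = 9E B2 E1 47 -> value 150493470 (4 byte(s))
  byte[7]=0xCA cont=1 payload=0x4A=74: acc |= 74<<0 -> acc=74 shift=7
  byte[8]=0x74 cont=0 payload=0x74=116: acc |= 116<<7 -> acc=14922 shift=14 [end]
Varint 4: bytes[7:9] = CA 74 -> value 14922 (2 byte(s))
  byte[9]=0x4F cont=0 payload=0x4F=79: acc |= 79<<0 -> acc=79 shift=7 [end]
Varint 5: bytes[9:10] = 4F -> value 79 (1 byte(s))
  byte[10]=0xA3 cont=1 payload=0x23=35: acc |= 35<<0 -> acc=35 shift=7
  byte[11]=0xE5 cont=1 payload=0x65=101: acc |= 101<<7 -> acc=12963 shift=14
  byte[12]=0x54 cont=0 payload=0x54=84: acc |= 84<<14 -> acc=1389219 shift=21 [end]
Varint 6: bytes[10:13] = A3 E5 54 -> value 1389219 (3 byte(s))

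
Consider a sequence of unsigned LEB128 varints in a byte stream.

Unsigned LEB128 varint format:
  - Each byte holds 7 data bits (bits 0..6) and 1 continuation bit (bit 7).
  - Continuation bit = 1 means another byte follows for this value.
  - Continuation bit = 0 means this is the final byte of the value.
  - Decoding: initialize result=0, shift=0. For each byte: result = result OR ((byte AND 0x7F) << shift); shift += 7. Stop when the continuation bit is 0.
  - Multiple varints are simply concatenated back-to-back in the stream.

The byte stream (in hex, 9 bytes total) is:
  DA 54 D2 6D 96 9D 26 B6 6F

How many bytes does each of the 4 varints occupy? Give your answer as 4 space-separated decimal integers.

Answer: 2 2 3 2

Derivation:
  byte[0]=0xDA cont=1 payload=0x5A=90: acc |= 90<<0 -> acc=90 shift=7
  byte[1]=0x54 cont=0 payload=0x54=84: acc |= 84<<7 -> acc=10842 shift=14 [end]
Varint 1: bytes[0:2] = DA 54 -> value 10842 (2 byte(s))
  byte[2]=0xD2 cont=1 payload=0x52=82: acc |= 82<<0 -> acc=82 shift=7
  byte[3]=0x6D cont=0 payload=0x6D=109: acc |= 109<<7 -> acc=14034 shift=14 [end]
Varint 2: bytes[2:4] = D2 6D -> value 14034 (2 byte(s))
  byte[4]=0x96 cont=1 payload=0x16=22: acc |= 22<<0 -> acc=22 shift=7
  byte[5]=0x9D cont=1 payload=0x1D=29: acc |= 29<<7 -> acc=3734 shift=14
  byte[6]=0x26 cont=0 payload=0x26=38: acc |= 38<<14 -> acc=626326 shift=21 [end]
Varint 3: bytes[4:7] = 96 9D 26 -> value 626326 (3 byte(s))
  byte[7]=0xB6 cont=1 payload=0x36=54: acc |= 54<<0 -> acc=54 shift=7
  byte[8]=0x6F cont=0 payload=0x6F=111: acc |= 111<<7 -> acc=14262 shift=14 [end]
Varint 4: bytes[7:9] = B6 6F -> value 14262 (2 byte(s))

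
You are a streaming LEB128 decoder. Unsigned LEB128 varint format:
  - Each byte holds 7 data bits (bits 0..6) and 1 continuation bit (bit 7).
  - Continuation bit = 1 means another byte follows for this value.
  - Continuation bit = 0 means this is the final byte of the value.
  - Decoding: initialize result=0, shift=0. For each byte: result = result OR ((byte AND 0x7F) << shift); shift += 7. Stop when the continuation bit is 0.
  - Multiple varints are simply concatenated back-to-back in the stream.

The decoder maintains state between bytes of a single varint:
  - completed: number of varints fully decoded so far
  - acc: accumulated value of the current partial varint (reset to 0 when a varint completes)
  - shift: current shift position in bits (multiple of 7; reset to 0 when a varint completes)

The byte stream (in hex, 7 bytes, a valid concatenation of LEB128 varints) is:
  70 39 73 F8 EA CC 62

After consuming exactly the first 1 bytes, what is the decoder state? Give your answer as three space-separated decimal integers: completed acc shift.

Answer: 1 0 0

Derivation:
byte[0]=0x70 cont=0 payload=0x70: varint #1 complete (value=112); reset -> completed=1 acc=0 shift=0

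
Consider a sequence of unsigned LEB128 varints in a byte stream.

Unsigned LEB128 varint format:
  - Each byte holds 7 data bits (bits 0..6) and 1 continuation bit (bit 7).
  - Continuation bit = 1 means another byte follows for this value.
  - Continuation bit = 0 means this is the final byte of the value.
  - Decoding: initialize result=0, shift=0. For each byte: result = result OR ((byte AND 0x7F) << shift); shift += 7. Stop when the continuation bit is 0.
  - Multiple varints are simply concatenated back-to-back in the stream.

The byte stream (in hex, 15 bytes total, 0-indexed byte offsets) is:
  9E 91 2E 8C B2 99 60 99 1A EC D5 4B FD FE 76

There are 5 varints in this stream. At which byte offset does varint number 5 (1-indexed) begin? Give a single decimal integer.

Answer: 12

Derivation:
  byte[0]=0x9E cont=1 payload=0x1E=30: acc |= 30<<0 -> acc=30 shift=7
  byte[1]=0x91 cont=1 payload=0x11=17: acc |= 17<<7 -> acc=2206 shift=14
  byte[2]=0x2E cont=0 payload=0x2E=46: acc |= 46<<14 -> acc=755870 shift=21 [end]
Varint 1: bytes[0:3] = 9E 91 2E -> value 755870 (3 byte(s))
  byte[3]=0x8C cont=1 payload=0x0C=12: acc |= 12<<0 -> acc=12 shift=7
  byte[4]=0xB2 cont=1 payload=0x32=50: acc |= 50<<7 -> acc=6412 shift=14
  byte[5]=0x99 cont=1 payload=0x19=25: acc |= 25<<14 -> acc=416012 shift=21
  byte[6]=0x60 cont=0 payload=0x60=96: acc |= 96<<21 -> acc=201742604 shift=28 [end]
Varint 2: bytes[3:7] = 8C B2 99 60 -> value 201742604 (4 byte(s))
  byte[7]=0x99 cont=1 payload=0x19=25: acc |= 25<<0 -> acc=25 shift=7
  byte[8]=0x1A cont=0 payload=0x1A=26: acc |= 26<<7 -> acc=3353 shift=14 [end]
Varint 3: bytes[7:9] = 99 1A -> value 3353 (2 byte(s))
  byte[9]=0xEC cont=1 payload=0x6C=108: acc |= 108<<0 -> acc=108 shift=7
  byte[10]=0xD5 cont=1 payload=0x55=85: acc |= 85<<7 -> acc=10988 shift=14
  byte[11]=0x4B cont=0 payload=0x4B=75: acc |= 75<<14 -> acc=1239788 shift=21 [end]
Varint 4: bytes[9:12] = EC D5 4B -> value 1239788 (3 byte(s))
  byte[12]=0xFD cont=1 payload=0x7D=125: acc |= 125<<0 -> acc=125 shift=7
  byte[13]=0xFE cont=1 payload=0x7E=126: acc |= 126<<7 -> acc=16253 shift=14
  byte[14]=0x76 cont=0 payload=0x76=118: acc |= 118<<14 -> acc=1949565 shift=21 [end]
Varint 5: bytes[12:15] = FD FE 76 -> value 1949565 (3 byte(s))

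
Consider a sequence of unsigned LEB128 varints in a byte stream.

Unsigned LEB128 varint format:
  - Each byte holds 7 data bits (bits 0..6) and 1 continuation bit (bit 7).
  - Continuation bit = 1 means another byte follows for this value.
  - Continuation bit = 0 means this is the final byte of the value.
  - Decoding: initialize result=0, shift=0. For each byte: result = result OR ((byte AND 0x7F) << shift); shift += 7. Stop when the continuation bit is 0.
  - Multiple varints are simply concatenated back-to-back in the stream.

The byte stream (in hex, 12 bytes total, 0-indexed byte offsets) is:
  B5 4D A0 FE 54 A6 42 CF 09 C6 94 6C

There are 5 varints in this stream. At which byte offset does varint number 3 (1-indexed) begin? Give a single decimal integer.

Answer: 5

Derivation:
  byte[0]=0xB5 cont=1 payload=0x35=53: acc |= 53<<0 -> acc=53 shift=7
  byte[1]=0x4D cont=0 payload=0x4D=77: acc |= 77<<7 -> acc=9909 shift=14 [end]
Varint 1: bytes[0:2] = B5 4D -> value 9909 (2 byte(s))
  byte[2]=0xA0 cont=1 payload=0x20=32: acc |= 32<<0 -> acc=32 shift=7
  byte[3]=0xFE cont=1 payload=0x7E=126: acc |= 126<<7 -> acc=16160 shift=14
  byte[4]=0x54 cont=0 payload=0x54=84: acc |= 84<<14 -> acc=1392416 shift=21 [end]
Varint 2: bytes[2:5] = A0 FE 54 -> value 1392416 (3 byte(s))
  byte[5]=0xA6 cont=1 payload=0x26=38: acc |= 38<<0 -> acc=38 shift=7
  byte[6]=0x42 cont=0 payload=0x42=66: acc |= 66<<7 -> acc=8486 shift=14 [end]
Varint 3: bytes[5:7] = A6 42 -> value 8486 (2 byte(s))
  byte[7]=0xCF cont=1 payload=0x4F=79: acc |= 79<<0 -> acc=79 shift=7
  byte[8]=0x09 cont=0 payload=0x09=9: acc |= 9<<7 -> acc=1231 shift=14 [end]
Varint 4: bytes[7:9] = CF 09 -> value 1231 (2 byte(s))
  byte[9]=0xC6 cont=1 payload=0x46=70: acc |= 70<<0 -> acc=70 shift=7
  byte[10]=0x94 cont=1 payload=0x14=20: acc |= 20<<7 -> acc=2630 shift=14
  byte[11]=0x6C cont=0 payload=0x6C=108: acc |= 108<<14 -> acc=1772102 shift=21 [end]
Varint 5: bytes[9:12] = C6 94 6C -> value 1772102 (3 byte(s))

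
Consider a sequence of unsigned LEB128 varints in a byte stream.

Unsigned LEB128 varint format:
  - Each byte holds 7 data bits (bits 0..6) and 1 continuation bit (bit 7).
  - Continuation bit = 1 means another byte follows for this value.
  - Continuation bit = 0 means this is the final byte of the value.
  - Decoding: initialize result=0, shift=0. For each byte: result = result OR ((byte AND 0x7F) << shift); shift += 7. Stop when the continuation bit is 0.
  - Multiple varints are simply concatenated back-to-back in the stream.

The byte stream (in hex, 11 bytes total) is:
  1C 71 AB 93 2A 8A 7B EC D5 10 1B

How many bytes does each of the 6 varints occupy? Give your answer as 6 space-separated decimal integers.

Answer: 1 1 3 2 3 1

Derivation:
  byte[0]=0x1C cont=0 payload=0x1C=28: acc |= 28<<0 -> acc=28 shift=7 [end]
Varint 1: bytes[0:1] = 1C -> value 28 (1 byte(s))
  byte[1]=0x71 cont=0 payload=0x71=113: acc |= 113<<0 -> acc=113 shift=7 [end]
Varint 2: bytes[1:2] = 71 -> value 113 (1 byte(s))
  byte[2]=0xAB cont=1 payload=0x2B=43: acc |= 43<<0 -> acc=43 shift=7
  byte[3]=0x93 cont=1 payload=0x13=19: acc |= 19<<7 -> acc=2475 shift=14
  byte[4]=0x2A cont=0 payload=0x2A=42: acc |= 42<<14 -> acc=690603 shift=21 [end]
Varint 3: bytes[2:5] = AB 93 2A -> value 690603 (3 byte(s))
  byte[5]=0x8A cont=1 payload=0x0A=10: acc |= 10<<0 -> acc=10 shift=7
  byte[6]=0x7B cont=0 payload=0x7B=123: acc |= 123<<7 -> acc=15754 shift=14 [end]
Varint 4: bytes[5:7] = 8A 7B -> value 15754 (2 byte(s))
  byte[7]=0xEC cont=1 payload=0x6C=108: acc |= 108<<0 -> acc=108 shift=7
  byte[8]=0xD5 cont=1 payload=0x55=85: acc |= 85<<7 -> acc=10988 shift=14
  byte[9]=0x10 cont=0 payload=0x10=16: acc |= 16<<14 -> acc=273132 shift=21 [end]
Varint 5: bytes[7:10] = EC D5 10 -> value 273132 (3 byte(s))
  byte[10]=0x1B cont=0 payload=0x1B=27: acc |= 27<<0 -> acc=27 shift=7 [end]
Varint 6: bytes[10:11] = 1B -> value 27 (1 byte(s))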